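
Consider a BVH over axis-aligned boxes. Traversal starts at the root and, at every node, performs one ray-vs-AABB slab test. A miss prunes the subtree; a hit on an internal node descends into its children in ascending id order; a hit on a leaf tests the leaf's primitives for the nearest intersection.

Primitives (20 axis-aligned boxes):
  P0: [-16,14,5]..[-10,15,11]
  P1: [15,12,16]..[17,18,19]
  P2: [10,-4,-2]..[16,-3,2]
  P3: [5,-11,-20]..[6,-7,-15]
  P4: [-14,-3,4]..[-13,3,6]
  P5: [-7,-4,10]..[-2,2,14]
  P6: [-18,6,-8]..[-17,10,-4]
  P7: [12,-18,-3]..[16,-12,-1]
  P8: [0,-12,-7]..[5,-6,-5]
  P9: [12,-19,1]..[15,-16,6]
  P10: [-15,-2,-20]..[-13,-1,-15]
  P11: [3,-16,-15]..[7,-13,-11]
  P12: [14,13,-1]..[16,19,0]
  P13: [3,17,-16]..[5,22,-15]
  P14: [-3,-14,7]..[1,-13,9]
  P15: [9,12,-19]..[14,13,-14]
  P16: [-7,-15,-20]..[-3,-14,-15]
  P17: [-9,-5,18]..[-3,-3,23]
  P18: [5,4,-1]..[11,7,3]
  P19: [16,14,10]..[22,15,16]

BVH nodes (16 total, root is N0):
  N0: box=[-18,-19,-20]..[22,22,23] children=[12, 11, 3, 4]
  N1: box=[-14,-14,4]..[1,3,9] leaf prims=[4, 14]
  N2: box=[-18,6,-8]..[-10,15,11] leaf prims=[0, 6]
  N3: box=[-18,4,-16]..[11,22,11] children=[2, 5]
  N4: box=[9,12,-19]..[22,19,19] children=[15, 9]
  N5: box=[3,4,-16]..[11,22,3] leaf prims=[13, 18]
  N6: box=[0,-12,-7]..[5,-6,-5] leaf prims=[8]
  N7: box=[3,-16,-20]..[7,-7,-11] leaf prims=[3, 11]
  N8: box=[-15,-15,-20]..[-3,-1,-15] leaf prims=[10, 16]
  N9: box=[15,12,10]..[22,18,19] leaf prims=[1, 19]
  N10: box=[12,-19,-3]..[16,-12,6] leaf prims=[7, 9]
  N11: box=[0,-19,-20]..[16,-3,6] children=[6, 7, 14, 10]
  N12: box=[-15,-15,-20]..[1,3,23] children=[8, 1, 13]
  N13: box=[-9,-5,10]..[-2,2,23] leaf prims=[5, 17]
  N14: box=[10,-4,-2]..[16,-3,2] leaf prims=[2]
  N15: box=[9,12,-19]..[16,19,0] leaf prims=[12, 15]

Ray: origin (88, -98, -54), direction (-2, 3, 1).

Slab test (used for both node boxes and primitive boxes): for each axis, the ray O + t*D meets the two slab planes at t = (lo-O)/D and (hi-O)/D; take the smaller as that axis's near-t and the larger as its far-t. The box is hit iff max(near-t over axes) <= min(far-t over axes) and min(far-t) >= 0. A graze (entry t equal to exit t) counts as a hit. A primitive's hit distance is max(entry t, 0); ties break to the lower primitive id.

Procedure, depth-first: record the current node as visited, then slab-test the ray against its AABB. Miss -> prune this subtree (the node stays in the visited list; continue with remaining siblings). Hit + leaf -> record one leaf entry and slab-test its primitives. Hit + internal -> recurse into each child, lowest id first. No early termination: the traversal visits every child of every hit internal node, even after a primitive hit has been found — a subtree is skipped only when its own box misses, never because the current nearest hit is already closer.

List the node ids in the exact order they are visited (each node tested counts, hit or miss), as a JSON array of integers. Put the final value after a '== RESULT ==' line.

Traverse from the root:
N0 x:[33,53] y:[79/3,40] z:[34,77] -> hit [34,40], descend [3, 4, 11, 12]
  N3 x:[77/2,53] y:[34,40] z:[38,65] -> hit [77/2,40], descend [2, 5]
    N2 x:[49,53] y:[104/3,113/3] z:[46,65] -> miss, prune
    N5 x:[77/2,85/2] y:[34,40] z:[38,57] -> hit [77/2,40] leaf, test {P13(miss), P18(miss)}
  N4 x:[33,79/2] y:[110/3,39] z:[35,73] -> hit [110/3,39], descend [9, 15]
    N9 x:[33,73/2] y:[110/3,116/3] z:[64,73] -> miss, prune
    N15 x:[36,79/2] y:[110/3,39] z:[35,54] -> hit [110/3,39] leaf, test {P12(miss), P15@t=37}
  N11 x:[36,44] y:[79/3,95/3] z:[34,60] -> miss, prune
  N12 x:[87/2,103/2] y:[83/3,101/3] z:[34,77] -> miss, prune

order=[0, 3, 2, 5, 4, 9, 15, 11, 12]  |boxes|=9  |leaves|=2  hit=P15

== RESULT ==
[0, 3, 2, 5, 4, 9, 15, 11, 12]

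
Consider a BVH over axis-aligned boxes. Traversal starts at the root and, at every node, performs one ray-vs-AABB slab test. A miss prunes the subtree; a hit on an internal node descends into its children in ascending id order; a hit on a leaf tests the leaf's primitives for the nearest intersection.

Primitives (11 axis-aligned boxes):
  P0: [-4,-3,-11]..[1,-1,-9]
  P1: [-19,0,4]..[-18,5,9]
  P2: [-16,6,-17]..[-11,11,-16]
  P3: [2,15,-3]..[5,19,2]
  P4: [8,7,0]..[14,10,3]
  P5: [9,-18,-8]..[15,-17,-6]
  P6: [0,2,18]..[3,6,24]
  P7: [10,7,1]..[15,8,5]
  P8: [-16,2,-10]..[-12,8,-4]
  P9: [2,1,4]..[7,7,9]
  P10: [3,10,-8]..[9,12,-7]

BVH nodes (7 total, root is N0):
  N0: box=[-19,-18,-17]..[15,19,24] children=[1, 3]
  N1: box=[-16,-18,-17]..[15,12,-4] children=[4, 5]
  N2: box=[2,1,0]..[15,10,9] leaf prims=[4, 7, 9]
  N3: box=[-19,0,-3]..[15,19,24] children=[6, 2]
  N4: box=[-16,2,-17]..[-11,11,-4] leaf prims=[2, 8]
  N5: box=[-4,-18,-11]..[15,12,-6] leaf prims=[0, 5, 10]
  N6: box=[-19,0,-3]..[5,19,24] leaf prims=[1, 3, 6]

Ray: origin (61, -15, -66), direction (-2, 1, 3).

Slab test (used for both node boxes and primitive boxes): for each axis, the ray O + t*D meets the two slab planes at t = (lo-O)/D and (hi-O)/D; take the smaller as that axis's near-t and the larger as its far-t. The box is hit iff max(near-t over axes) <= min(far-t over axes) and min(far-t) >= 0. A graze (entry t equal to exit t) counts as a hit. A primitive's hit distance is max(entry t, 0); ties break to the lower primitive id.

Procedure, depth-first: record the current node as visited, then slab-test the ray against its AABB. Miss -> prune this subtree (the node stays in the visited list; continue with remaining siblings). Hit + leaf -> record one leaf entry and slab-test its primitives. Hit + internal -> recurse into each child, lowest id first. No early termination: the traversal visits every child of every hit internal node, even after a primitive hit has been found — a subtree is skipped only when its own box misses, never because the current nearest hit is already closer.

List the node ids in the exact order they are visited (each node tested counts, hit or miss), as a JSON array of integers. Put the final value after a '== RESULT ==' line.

Trace the traversal:
N0 x:[23,40] y:[-3,34] z:[49/3,30] -> hit [23,30], descend [1, 3]
  N1 x:[23,77/2] y:[-3,27] z:[49/3,62/3] -> miss, prune
  N3 x:[23,40] y:[15,34] z:[21,30] -> hit [23,30], descend [2, 6]
    N2 x:[23,59/2] y:[16,25] z:[22,25] -> hit [23,25] leaf, test {P4(miss), P7@t=23, P9(miss)}
    N6 x:[28,40] y:[15,34] z:[21,30] -> hit [28,30] leaf, test {P1(miss), P3(miss), P6(miss)}

Summary -> nodes [0, 1, 3, 2, 6]; box-tests=5; leaf-entries=2; first=P7

== RESULT ==
[0, 1, 3, 2, 6]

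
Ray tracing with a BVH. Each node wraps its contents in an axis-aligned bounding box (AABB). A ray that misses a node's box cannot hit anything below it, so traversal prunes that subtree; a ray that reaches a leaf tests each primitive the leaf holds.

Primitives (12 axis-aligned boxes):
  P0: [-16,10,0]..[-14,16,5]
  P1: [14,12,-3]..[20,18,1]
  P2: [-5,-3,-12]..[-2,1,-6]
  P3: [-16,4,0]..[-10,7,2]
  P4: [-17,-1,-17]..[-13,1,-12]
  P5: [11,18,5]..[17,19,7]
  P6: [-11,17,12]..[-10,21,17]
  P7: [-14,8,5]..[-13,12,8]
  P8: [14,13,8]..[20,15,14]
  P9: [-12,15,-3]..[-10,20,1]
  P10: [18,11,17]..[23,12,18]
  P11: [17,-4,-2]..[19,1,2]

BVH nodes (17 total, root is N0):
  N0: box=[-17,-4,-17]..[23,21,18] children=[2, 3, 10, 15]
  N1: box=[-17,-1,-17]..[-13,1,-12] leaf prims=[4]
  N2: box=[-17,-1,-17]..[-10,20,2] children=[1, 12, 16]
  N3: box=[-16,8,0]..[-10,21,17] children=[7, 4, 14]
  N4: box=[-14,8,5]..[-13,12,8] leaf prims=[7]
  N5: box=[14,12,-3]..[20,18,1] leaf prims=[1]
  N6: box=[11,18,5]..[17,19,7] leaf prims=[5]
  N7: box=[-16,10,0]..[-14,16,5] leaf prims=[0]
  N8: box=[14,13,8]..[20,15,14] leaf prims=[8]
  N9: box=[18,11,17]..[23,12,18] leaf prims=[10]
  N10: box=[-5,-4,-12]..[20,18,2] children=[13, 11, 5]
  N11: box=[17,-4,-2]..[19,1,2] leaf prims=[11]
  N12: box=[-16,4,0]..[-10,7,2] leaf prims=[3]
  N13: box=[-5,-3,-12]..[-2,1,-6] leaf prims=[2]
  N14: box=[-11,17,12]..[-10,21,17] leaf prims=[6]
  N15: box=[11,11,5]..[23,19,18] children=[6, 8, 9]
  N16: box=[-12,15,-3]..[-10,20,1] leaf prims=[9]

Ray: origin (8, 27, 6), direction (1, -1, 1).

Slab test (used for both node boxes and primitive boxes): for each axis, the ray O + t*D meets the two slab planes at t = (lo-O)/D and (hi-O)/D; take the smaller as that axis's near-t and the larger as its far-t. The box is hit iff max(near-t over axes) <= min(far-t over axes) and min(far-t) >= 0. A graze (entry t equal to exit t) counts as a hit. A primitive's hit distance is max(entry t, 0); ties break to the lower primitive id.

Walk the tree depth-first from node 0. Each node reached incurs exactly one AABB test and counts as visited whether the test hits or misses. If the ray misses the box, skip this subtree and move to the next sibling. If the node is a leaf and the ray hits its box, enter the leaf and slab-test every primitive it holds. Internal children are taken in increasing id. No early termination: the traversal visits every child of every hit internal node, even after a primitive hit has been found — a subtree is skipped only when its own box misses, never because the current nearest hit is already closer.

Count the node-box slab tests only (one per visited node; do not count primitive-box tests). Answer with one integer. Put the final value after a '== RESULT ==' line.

Trace the traversal:
N0 x:[-25,15] y:[6,31] z:[-23,12] -> hit [6,12], descend [2, 3, 10, 15]
  N2 x:[-25,-18] y:[7,28] z:[-23,-4] -> miss, prune
  N3 x:[-24,-18] y:[6,19] z:[-6,11] -> miss, prune
  N10 x:[-13,12] y:[9,31] z:[-18,-4] -> miss, prune
  N15 x:[3,15] y:[8,16] z:[-1,12] -> hit [8,12], descend [6, 8, 9]
    N6 x:[3,9] y:[8,9] z:[-1,1] -> miss, prune
    N8 x:[6,12] y:[12,14] z:[2,8] -> miss, prune
    N9 x:[10,15] y:[15,16] z:[11,12] -> miss, prune

Summary -> nodes [0, 2, 3, 10, 15, 6, 8, 9]; box-tests=8; leaf-entries=0; first=miss

== RESULT ==
8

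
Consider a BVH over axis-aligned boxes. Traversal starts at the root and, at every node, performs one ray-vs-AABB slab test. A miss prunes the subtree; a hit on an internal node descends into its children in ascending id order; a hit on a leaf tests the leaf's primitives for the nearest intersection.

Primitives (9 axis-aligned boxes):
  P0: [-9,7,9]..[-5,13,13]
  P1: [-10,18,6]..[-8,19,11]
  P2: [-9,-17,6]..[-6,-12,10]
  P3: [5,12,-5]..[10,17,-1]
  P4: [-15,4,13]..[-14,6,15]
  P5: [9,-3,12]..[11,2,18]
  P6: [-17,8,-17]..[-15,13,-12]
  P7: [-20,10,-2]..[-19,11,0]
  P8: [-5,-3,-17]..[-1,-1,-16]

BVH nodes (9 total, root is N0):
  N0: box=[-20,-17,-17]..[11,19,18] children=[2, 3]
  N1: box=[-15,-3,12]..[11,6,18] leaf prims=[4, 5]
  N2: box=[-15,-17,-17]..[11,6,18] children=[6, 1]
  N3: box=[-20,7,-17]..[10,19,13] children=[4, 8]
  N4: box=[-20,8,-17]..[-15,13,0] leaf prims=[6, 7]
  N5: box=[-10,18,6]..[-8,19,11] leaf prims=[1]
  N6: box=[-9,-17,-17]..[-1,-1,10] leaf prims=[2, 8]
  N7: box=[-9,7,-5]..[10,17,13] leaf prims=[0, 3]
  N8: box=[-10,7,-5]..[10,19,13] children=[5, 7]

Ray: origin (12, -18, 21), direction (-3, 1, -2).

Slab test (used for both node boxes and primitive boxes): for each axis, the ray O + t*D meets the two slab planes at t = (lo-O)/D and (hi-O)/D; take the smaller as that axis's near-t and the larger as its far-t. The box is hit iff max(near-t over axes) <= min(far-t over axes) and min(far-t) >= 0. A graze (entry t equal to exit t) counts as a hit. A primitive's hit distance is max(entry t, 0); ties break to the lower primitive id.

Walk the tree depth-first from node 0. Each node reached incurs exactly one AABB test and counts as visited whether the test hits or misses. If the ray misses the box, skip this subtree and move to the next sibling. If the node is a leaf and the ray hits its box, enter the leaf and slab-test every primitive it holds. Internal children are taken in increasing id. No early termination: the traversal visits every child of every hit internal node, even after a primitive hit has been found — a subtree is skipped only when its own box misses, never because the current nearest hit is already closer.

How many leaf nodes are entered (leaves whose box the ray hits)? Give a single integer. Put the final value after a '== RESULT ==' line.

Traverse from the root:
N0 x:[1/3,32/3] y:[1,37] z:[3/2,19] -> hit [3/2,32/3], descend [2, 3]
  N2 x:[1/3,9] y:[1,24] z:[3/2,19] -> hit [3/2,9], descend [1, 6]
    N1 x:[1/3,9] y:[15,24] z:[3/2,9/2] -> miss, prune
    N6 x:[13/3,7] y:[1,17] z:[11/2,19] -> hit [11/2,7] leaf, test {P2@t=6, P8(miss)}
  N3 x:[2/3,32/3] y:[25,37] z:[4,19] -> miss, prune

Visited [0, 2, 1, 6, 3]. Tests: 5 box, 1 leaf. Nearest: P2.

== RESULT ==
1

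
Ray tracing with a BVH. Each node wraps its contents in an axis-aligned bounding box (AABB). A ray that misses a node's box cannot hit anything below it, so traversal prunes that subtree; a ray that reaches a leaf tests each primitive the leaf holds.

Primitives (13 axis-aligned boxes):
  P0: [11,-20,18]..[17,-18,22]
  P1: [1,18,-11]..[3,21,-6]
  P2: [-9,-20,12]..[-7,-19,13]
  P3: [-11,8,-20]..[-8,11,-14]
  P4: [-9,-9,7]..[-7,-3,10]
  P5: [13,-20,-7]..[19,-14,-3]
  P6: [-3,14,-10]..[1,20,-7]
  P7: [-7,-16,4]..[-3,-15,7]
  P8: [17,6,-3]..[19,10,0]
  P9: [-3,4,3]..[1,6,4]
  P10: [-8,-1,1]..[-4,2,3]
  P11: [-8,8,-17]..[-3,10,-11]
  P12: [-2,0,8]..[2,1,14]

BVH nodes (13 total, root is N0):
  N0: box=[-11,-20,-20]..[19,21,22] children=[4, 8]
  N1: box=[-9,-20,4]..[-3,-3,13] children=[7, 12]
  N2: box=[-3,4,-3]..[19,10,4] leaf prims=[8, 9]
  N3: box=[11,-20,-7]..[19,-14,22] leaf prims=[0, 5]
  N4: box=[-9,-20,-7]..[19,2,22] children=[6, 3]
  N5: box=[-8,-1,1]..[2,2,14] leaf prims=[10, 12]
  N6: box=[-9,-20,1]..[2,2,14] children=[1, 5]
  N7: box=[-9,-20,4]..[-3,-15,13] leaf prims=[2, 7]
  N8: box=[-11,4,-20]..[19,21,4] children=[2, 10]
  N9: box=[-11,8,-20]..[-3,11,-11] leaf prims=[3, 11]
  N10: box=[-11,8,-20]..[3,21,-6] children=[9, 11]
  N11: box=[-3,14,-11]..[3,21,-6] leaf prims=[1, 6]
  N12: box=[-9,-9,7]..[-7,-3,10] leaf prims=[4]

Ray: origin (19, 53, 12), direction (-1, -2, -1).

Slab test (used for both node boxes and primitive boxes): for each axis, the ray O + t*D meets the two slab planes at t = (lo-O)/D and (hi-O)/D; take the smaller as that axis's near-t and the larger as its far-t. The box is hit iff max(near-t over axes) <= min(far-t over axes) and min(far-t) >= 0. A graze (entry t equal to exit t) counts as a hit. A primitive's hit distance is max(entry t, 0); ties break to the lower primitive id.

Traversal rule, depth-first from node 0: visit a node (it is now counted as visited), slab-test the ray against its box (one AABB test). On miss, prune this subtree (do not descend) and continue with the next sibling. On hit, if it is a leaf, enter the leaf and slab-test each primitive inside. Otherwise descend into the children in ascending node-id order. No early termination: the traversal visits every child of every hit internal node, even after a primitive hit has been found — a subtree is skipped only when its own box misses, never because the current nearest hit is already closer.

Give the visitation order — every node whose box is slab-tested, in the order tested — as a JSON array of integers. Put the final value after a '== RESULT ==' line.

Traverse from the root:
N0 x:[0,30] y:[16,73/2] z:[-10,32] -> hit [16,30], descend [4, 8]
  N4 x:[0,28] y:[51/2,73/2] z:[-10,19] -> miss, prune
  N8 x:[0,30] y:[16,49/2] z:[8,32] -> hit [16,49/2], descend [2, 10]
    N2 x:[0,22] y:[43/2,49/2] z:[8,15] -> miss, prune
    N10 x:[16,30] y:[16,45/2] z:[18,32] -> hit [18,45/2], descend [9, 11]
      N9 x:[22,30] y:[21,45/2] z:[23,32] -> miss, prune
      N11 x:[16,22] y:[16,39/2] z:[18,23] -> hit [18,39/2] leaf, test {P1(miss), P6@t=19}

Visited [0, 4, 8, 2, 10, 9, 11]. Tests: 7 box, 1 leaf. Nearest: P6.

== RESULT ==
[0, 4, 8, 2, 10, 9, 11]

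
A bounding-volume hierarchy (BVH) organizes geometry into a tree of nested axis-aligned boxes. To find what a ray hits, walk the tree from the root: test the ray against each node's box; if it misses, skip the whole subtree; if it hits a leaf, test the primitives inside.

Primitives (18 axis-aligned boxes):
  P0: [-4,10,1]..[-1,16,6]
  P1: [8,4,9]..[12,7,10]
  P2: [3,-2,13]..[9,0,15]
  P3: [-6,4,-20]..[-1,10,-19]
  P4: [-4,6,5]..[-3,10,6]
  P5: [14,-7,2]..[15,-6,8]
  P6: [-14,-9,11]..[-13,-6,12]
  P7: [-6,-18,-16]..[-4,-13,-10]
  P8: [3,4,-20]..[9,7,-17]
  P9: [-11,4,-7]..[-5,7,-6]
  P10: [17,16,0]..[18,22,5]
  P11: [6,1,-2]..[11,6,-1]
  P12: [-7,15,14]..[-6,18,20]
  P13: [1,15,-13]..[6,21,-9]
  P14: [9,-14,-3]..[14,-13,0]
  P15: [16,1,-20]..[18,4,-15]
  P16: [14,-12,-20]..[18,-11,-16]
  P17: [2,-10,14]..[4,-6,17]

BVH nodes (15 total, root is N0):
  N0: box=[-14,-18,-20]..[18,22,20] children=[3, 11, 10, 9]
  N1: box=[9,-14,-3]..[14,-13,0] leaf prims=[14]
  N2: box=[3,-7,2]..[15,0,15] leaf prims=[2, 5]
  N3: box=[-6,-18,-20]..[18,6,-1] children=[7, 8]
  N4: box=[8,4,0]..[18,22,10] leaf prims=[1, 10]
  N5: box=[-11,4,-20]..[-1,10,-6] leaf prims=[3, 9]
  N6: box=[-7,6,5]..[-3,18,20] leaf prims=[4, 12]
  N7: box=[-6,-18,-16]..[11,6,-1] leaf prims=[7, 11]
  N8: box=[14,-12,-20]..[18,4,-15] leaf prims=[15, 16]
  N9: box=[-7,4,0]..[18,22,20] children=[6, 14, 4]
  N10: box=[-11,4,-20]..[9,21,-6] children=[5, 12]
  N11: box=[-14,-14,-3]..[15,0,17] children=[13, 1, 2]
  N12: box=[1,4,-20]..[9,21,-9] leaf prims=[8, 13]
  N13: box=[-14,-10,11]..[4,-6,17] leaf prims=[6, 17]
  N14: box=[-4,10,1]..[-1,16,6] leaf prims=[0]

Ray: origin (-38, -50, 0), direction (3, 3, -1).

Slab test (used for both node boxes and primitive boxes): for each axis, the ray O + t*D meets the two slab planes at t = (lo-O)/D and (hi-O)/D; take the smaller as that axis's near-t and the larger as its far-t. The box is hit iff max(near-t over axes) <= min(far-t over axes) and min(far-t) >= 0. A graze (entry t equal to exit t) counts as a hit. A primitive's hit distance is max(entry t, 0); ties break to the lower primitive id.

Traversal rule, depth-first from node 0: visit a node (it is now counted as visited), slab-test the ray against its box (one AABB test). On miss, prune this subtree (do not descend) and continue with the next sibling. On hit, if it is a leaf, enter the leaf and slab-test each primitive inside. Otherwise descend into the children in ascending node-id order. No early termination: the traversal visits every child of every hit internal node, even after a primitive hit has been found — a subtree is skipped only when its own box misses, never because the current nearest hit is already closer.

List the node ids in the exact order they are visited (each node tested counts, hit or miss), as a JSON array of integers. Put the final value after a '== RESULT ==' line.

Walk:
N0 x:[8,56/3] y:[32/3,24] z:[-20,20] -> hit [32/3,56/3], descend [3, 9, 10, 11]
  N3 x:[32/3,56/3] y:[32/3,56/3] z:[1,20] -> hit [32/3,56/3], descend [7, 8]
    N7 x:[32/3,49/3] y:[32/3,56/3] z:[1,16] -> hit [32/3,16] leaf, test {P7@t=32/3, P11(miss)}
    N8 x:[52/3,56/3] y:[38/3,18] z:[15,20] -> hit [52/3,18] leaf, test {P15@t=18, P16(miss)}
  N9 x:[31/3,56/3] y:[18,24] z:[-20,0] -> miss, prune
  N10 x:[9,47/3] y:[18,71/3] z:[6,20] -> miss, prune
  N11 x:[8,53/3] y:[12,50/3] z:[-17,3] -> miss, prune

7 AABB tests over nodes [0, 3, 7, 8, 9, 10, 11]; 2 leaves entered; closest P7.

== RESULT ==
[0, 3, 7, 8, 9, 10, 11]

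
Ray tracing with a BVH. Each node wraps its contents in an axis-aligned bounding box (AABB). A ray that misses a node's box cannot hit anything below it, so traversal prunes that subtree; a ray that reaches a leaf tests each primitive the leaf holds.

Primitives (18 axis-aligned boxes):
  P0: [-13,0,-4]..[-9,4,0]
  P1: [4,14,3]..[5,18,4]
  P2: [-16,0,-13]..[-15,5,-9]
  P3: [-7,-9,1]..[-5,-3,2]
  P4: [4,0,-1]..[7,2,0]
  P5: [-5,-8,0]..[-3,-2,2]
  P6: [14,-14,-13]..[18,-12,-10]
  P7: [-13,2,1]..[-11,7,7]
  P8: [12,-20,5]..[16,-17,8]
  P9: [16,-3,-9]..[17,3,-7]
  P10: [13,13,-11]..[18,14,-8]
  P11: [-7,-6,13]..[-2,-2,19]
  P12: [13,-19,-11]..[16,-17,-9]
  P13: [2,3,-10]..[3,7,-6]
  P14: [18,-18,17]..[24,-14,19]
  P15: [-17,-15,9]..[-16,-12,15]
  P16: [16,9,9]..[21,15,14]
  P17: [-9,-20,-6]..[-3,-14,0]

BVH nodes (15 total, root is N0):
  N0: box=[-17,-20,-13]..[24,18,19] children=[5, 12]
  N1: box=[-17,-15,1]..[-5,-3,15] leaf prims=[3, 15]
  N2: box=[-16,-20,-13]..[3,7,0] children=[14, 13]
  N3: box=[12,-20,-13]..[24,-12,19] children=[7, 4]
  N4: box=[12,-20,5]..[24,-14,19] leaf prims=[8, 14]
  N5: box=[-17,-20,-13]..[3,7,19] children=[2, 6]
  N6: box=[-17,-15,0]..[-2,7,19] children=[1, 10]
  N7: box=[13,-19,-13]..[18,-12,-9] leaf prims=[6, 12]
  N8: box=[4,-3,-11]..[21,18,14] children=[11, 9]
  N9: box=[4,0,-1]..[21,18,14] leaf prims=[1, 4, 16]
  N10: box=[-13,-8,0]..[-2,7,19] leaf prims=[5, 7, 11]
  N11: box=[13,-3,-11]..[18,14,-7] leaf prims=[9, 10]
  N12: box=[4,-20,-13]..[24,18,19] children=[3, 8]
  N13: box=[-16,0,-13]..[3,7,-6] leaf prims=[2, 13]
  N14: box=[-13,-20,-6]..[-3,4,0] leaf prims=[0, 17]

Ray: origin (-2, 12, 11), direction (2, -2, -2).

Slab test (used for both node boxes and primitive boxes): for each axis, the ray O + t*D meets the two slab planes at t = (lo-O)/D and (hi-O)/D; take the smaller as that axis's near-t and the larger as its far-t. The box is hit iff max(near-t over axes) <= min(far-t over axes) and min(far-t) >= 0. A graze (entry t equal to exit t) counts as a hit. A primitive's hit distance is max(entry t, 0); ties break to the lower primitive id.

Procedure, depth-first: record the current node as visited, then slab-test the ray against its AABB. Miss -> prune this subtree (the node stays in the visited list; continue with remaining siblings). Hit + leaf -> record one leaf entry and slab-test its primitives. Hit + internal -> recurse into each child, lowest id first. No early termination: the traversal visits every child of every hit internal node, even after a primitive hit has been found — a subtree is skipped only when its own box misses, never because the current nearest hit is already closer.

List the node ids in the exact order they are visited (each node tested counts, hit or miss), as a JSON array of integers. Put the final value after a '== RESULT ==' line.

Walk:
N0 x:[-15/2,13] y:[-3,16] z:[-4,12] -> hit [-3,12], descend [5, 12]
  N5 x:[-15/2,5/2] y:[5/2,16] z:[-4,12] -> hit [5/2,5/2], descend [2, 6]
    N2 x:[-7,5/2] y:[5/2,16] z:[11/2,12] -> miss, prune
    N6 x:[-15/2,0] y:[5/2,27/2] z:[-4,11/2] -> miss, prune
  N12 x:[3,13] y:[-3,16] z:[-4,12] -> hit [3,12], descend [3, 8]
    N3 x:[7,13] y:[12,16] z:[-4,12] -> hit [12,12], descend [4, 7]
      N4 x:[7,13] y:[13,16] z:[-4,3] -> miss, prune
      N7 x:[15/2,10] y:[12,31/2] z:[10,12] -> miss, prune
    N8 x:[3,23/2] y:[-3,15/2] z:[-3/2,11] -> hit [3,15/2], descend [9, 11]
      N9 x:[3,23/2] y:[-3,6] z:[-3/2,6] -> hit [3,6] leaf, test {P1(miss), P4(miss), P16(miss)}
      N11 x:[15/2,10] y:[-1,15/2] z:[9,11] -> miss, prune

11 AABB tests over nodes [0, 5, 2, 6, 12, 3, 4, 7, 8, 9, 11]; 1 leaf entered; closest miss.

== RESULT ==
[0, 5, 2, 6, 12, 3, 4, 7, 8, 9, 11]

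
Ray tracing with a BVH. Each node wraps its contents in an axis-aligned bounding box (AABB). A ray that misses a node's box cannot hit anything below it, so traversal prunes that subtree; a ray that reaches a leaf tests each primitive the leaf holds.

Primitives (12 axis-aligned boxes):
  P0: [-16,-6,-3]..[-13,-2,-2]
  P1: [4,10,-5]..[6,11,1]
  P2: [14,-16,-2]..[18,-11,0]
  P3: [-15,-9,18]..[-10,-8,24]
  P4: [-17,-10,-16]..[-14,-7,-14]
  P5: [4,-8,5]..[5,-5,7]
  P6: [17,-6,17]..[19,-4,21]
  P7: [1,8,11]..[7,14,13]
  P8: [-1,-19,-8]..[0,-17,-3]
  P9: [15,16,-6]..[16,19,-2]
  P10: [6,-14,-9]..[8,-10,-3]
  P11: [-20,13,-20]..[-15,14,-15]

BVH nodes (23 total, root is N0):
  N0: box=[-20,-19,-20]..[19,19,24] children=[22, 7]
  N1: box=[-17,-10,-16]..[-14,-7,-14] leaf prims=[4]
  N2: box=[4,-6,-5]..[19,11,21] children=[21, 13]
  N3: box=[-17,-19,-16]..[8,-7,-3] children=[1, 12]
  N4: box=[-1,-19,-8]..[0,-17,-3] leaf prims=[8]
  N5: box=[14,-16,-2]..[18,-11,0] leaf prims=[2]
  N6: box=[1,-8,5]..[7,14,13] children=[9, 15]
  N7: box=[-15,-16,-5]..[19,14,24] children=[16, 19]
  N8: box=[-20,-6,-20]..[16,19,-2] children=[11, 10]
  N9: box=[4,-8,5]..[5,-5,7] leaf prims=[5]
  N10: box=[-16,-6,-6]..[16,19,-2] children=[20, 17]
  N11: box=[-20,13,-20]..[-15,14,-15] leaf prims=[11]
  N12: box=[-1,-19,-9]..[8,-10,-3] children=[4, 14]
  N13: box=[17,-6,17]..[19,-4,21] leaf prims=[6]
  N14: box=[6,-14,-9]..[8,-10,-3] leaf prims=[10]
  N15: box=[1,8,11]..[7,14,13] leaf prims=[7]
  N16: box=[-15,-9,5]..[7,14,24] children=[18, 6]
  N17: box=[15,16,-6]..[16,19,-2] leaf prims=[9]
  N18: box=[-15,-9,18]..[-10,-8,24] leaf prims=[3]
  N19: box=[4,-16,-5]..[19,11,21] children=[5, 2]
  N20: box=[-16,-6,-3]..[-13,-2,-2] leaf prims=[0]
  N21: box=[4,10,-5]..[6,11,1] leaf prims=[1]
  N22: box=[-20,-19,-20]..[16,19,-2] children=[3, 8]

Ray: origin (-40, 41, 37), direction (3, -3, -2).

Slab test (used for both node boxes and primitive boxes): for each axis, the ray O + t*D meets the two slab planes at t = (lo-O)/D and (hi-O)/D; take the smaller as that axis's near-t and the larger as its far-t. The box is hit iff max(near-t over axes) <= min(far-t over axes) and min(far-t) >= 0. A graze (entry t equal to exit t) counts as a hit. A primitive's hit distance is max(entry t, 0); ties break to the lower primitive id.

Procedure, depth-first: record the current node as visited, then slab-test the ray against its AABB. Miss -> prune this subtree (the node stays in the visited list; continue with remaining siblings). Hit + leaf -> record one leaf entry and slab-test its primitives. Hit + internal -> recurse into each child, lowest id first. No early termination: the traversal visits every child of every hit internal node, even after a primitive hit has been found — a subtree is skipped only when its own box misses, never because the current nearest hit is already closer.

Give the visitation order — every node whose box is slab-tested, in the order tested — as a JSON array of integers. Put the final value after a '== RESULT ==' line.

Trace the traversal:
N0 x:[20/3,59/3] y:[22/3,20] z:[13/2,57/2] -> hit [22/3,59/3], descend [7, 22]
  N7 x:[25/3,59/3] y:[9,19] z:[13/2,21] -> hit [9,19], descend [16, 19]
    N16 x:[25/3,47/3] y:[9,50/3] z:[13/2,16] -> hit [9,47/3], descend [6, 18]
      N6 x:[41/3,47/3] y:[9,49/3] z:[12,16] -> hit [41/3,47/3], descend [9, 15]
        N9 x:[44/3,15] y:[46/3,49/3] z:[15,16] -> miss, prune
        N15 x:[41/3,47/3] y:[9,11] z:[12,13] -> miss, prune
      N18 x:[25/3,10] y:[49/3,50/3] z:[13/2,19/2] -> miss, prune
    N19 x:[44/3,59/3] y:[10,19] z:[8,21] -> hit [44/3,19], descend [2, 5]
      N2 x:[44/3,59/3] y:[10,47/3] z:[8,21] -> hit [44/3,47/3], descend [13, 21]
        N13 x:[19,59/3] y:[15,47/3] z:[8,10] -> miss, prune
        N21 x:[44/3,46/3] y:[10,31/3] z:[18,21] -> miss, prune
      N5 x:[18,58/3] y:[52/3,19] z:[37/2,39/2] -> hit [37/2,19] leaf, test {P2@t=37/2}
  N22 x:[20/3,56/3] y:[22/3,20] z:[39/2,57/2] -> miss, prune

order=[0, 7, 16, 6, 9, 15, 18, 19, 2, 13, 21, 5, 22]  |boxes|=13  |leaves|=1  hit=P2

== RESULT ==
[0, 7, 16, 6, 9, 15, 18, 19, 2, 13, 21, 5, 22]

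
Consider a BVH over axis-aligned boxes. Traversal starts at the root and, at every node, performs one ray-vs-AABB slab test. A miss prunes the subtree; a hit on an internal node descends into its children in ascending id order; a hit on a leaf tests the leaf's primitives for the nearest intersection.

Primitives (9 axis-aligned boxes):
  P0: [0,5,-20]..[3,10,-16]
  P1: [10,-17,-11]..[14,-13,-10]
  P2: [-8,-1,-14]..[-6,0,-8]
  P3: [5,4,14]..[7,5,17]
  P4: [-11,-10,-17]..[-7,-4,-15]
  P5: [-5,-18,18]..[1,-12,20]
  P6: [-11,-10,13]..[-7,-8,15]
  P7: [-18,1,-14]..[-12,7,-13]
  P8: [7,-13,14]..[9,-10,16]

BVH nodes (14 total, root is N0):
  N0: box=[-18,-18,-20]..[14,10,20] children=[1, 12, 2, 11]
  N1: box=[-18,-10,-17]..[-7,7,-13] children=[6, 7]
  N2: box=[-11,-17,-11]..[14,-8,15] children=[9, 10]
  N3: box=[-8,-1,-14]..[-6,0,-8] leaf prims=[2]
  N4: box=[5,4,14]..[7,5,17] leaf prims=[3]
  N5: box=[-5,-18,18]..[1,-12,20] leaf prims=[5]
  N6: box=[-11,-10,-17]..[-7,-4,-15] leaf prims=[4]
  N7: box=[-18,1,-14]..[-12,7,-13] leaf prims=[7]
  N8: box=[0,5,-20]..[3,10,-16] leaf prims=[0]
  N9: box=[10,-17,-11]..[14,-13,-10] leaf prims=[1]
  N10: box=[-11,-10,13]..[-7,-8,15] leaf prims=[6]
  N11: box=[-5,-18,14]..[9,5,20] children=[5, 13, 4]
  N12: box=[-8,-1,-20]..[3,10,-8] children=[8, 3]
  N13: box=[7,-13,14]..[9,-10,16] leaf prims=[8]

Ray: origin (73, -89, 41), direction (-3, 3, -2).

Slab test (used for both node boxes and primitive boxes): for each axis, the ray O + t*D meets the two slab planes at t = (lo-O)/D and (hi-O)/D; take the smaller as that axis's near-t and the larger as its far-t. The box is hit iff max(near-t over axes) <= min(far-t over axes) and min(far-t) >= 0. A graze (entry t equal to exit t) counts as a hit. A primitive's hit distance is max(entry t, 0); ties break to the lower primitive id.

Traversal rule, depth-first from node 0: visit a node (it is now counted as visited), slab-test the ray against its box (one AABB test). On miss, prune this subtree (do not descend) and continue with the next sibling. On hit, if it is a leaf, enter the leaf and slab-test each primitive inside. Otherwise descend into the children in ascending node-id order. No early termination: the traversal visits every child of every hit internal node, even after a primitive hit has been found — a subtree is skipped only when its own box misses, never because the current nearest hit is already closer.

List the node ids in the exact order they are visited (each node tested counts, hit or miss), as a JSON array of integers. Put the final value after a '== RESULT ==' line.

Trace the traversal:
N0 x:[59/3,91/3] y:[71/3,33] z:[21/2,61/2] -> hit [71/3,91/3], descend [1, 2, 11, 12]
  N1 x:[80/3,91/3] y:[79/3,32] z:[27,29] -> hit [27,29], descend [6, 7]
    N6 x:[80/3,28] y:[79/3,85/3] z:[28,29] -> hit [28,28] leaf, test {P4@t=28}
    N7 x:[85/3,91/3] y:[30,32] z:[27,55/2] -> miss, prune
  N2 x:[59/3,28] y:[24,27] z:[13,26] -> hit [24,26], descend [9, 10]
    N9 x:[59/3,21] y:[24,76/3] z:[51/2,26] -> miss, prune
    N10 x:[80/3,28] y:[79/3,27] z:[13,14] -> miss, prune
  N11 x:[64/3,26] y:[71/3,94/3] z:[21/2,27/2] -> miss, prune
  N12 x:[70/3,27] y:[88/3,33] z:[49/2,61/2] -> miss, prune

9 AABB tests over nodes [0, 1, 6, 7, 2, 9, 10, 11, 12]; 1 leaf entered; closest P4.

== RESULT ==
[0, 1, 6, 7, 2, 9, 10, 11, 12]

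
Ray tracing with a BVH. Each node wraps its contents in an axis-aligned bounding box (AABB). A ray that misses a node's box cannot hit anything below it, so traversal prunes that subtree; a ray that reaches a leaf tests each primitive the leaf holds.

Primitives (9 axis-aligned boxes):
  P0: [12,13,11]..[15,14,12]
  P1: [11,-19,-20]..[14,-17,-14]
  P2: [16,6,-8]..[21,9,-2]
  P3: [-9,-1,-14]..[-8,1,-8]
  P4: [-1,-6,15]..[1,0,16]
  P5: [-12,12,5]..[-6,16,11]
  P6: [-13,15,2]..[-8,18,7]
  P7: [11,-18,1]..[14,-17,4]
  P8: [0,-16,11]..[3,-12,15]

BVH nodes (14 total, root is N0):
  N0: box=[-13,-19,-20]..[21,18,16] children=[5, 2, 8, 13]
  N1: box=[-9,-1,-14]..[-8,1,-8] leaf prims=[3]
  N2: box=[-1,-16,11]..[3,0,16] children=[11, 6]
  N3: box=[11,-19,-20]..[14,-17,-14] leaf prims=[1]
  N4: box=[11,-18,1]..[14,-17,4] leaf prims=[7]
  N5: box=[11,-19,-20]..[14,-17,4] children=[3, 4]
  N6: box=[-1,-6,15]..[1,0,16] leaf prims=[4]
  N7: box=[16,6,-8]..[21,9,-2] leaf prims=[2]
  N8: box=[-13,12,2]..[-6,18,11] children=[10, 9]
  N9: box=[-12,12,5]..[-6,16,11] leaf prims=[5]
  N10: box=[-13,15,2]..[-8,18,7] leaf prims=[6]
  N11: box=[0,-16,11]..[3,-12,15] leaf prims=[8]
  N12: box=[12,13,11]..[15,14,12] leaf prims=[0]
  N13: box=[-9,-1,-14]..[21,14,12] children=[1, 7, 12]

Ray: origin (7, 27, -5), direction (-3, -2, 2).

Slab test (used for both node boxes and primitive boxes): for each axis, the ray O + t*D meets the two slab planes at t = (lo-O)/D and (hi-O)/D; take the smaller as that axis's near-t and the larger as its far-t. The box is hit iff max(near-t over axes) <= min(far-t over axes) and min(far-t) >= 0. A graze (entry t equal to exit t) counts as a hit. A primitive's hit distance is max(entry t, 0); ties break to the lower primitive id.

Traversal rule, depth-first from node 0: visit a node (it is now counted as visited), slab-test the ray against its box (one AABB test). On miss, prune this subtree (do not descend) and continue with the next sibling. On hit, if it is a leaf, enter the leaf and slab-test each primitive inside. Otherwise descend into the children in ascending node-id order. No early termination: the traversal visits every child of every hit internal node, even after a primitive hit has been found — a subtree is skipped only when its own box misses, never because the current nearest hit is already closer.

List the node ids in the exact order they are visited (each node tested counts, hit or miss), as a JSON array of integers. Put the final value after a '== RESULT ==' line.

Traverse from the root:
N0 x:[-14/3,20/3] y:[9/2,23] z:[-15/2,21/2] -> hit [9/2,20/3], descend [2, 5, 8, 13]
  N2 x:[4/3,8/3] y:[27/2,43/2] z:[8,21/2] -> miss, prune
  N5 x:[-7/3,-4/3] y:[22,23] z:[-15/2,9/2] -> miss, prune
  N8 x:[13/3,20/3] y:[9/2,15/2] z:[7/2,8] -> hit [9/2,20/3], descend [9, 10]
    N9 x:[13/3,19/3] y:[11/2,15/2] z:[5,8] -> hit [11/2,19/3] leaf, test {P5@t=11/2}
    N10 x:[5,20/3] y:[9/2,6] z:[7/2,6] -> hit [5,6] leaf, test {P6@t=5}
  N13 x:[-14/3,16/3] y:[13/2,14] z:[-9/2,17/2] -> miss, prune

7 AABB tests over nodes [0, 2, 5, 8, 9, 10, 13]; 2 leaves entered; closest P6.

== RESULT ==
[0, 2, 5, 8, 9, 10, 13]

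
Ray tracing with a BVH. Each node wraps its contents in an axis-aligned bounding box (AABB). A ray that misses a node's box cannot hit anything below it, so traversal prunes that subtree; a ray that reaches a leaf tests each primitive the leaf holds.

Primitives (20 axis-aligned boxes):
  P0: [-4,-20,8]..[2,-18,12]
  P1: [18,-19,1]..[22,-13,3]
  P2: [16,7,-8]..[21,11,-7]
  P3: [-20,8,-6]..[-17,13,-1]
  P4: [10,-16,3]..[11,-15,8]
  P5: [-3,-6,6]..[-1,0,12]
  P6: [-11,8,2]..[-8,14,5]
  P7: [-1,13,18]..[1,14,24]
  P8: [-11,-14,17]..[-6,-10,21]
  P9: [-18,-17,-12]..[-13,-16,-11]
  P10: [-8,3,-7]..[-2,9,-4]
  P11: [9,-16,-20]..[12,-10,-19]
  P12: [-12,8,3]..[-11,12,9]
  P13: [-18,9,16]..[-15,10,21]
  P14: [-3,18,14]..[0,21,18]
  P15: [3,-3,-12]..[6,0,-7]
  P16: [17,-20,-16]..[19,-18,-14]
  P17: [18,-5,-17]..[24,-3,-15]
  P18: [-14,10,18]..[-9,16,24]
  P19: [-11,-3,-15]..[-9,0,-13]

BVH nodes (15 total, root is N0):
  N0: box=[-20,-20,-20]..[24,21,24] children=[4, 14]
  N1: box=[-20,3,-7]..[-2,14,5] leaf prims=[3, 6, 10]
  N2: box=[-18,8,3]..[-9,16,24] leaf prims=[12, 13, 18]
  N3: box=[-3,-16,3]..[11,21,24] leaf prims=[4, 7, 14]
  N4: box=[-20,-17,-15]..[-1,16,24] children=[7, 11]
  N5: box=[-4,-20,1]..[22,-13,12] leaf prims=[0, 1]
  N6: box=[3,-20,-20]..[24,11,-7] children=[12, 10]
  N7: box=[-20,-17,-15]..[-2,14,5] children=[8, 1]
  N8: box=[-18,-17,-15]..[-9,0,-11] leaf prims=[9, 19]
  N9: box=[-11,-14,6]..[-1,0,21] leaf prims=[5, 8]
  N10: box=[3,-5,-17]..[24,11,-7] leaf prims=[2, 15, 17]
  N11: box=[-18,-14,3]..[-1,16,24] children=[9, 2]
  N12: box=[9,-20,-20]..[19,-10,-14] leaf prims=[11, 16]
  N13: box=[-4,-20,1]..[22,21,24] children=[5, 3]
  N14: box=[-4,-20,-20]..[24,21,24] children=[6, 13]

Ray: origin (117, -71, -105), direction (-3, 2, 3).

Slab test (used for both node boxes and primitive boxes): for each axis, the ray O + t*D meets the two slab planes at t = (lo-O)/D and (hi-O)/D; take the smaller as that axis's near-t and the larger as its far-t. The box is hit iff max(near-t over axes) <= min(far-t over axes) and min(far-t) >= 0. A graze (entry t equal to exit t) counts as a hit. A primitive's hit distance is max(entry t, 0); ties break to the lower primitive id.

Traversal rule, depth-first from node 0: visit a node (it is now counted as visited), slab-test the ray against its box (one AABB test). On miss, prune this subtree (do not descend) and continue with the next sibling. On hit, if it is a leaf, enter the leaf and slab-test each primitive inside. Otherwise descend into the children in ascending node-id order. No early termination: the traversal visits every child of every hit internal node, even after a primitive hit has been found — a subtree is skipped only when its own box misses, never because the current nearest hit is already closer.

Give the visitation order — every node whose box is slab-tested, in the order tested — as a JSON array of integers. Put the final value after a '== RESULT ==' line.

Traverse from the root:
N0 x:[31,137/3] y:[51/2,46] z:[85/3,43] -> hit [31,43], descend [4, 14]
  N4 x:[118/3,137/3] y:[27,87/2] z:[30,43] -> hit [118/3,43], descend [7, 11]
    N7 x:[119/3,137/3] y:[27,85/2] z:[30,110/3] -> miss, prune
    N11 x:[118/3,45] y:[57/2,87/2] z:[36,43] -> hit [118/3,43], descend [2, 9]
      N2 x:[42,45] y:[79/2,87/2] z:[36,43] -> hit [42,43] leaf, test {P12(miss), P13(miss), P18@t=42}
      N9 x:[118/3,128/3] y:[57/2,71/2] z:[37,42] -> miss, prune
  N14 x:[31,121/3] y:[51/2,46] z:[85/3,43] -> hit [31,121/3], descend [6, 13]
    N6 x:[31,38] y:[51/2,41] z:[85/3,98/3] -> hit [31,98/3], descend [10, 12]
      N10 x:[31,38] y:[33,41] z:[88/3,98/3] -> miss, prune
      N12 x:[98/3,36] y:[51/2,61/2] z:[85/3,91/3] -> miss, prune
    N13 x:[95/3,121/3] y:[51/2,46] z:[106/3,43] -> hit [106/3,121/3], descend [3, 5]
      N3 x:[106/3,40] y:[55/2,46] z:[36,43] -> hit [36,40] leaf, test {P4(miss), P7(miss), P14(miss)}
      N5 x:[95/3,121/3] y:[51/2,29] z:[106/3,39] -> miss, prune

13 AABB tests over nodes [0, 4, 7, 11, 2, 9, 14, 6, 10, 12, 13, 3, 5]; 2 leaves entered; closest P18.

== RESULT ==
[0, 4, 7, 11, 2, 9, 14, 6, 10, 12, 13, 3, 5]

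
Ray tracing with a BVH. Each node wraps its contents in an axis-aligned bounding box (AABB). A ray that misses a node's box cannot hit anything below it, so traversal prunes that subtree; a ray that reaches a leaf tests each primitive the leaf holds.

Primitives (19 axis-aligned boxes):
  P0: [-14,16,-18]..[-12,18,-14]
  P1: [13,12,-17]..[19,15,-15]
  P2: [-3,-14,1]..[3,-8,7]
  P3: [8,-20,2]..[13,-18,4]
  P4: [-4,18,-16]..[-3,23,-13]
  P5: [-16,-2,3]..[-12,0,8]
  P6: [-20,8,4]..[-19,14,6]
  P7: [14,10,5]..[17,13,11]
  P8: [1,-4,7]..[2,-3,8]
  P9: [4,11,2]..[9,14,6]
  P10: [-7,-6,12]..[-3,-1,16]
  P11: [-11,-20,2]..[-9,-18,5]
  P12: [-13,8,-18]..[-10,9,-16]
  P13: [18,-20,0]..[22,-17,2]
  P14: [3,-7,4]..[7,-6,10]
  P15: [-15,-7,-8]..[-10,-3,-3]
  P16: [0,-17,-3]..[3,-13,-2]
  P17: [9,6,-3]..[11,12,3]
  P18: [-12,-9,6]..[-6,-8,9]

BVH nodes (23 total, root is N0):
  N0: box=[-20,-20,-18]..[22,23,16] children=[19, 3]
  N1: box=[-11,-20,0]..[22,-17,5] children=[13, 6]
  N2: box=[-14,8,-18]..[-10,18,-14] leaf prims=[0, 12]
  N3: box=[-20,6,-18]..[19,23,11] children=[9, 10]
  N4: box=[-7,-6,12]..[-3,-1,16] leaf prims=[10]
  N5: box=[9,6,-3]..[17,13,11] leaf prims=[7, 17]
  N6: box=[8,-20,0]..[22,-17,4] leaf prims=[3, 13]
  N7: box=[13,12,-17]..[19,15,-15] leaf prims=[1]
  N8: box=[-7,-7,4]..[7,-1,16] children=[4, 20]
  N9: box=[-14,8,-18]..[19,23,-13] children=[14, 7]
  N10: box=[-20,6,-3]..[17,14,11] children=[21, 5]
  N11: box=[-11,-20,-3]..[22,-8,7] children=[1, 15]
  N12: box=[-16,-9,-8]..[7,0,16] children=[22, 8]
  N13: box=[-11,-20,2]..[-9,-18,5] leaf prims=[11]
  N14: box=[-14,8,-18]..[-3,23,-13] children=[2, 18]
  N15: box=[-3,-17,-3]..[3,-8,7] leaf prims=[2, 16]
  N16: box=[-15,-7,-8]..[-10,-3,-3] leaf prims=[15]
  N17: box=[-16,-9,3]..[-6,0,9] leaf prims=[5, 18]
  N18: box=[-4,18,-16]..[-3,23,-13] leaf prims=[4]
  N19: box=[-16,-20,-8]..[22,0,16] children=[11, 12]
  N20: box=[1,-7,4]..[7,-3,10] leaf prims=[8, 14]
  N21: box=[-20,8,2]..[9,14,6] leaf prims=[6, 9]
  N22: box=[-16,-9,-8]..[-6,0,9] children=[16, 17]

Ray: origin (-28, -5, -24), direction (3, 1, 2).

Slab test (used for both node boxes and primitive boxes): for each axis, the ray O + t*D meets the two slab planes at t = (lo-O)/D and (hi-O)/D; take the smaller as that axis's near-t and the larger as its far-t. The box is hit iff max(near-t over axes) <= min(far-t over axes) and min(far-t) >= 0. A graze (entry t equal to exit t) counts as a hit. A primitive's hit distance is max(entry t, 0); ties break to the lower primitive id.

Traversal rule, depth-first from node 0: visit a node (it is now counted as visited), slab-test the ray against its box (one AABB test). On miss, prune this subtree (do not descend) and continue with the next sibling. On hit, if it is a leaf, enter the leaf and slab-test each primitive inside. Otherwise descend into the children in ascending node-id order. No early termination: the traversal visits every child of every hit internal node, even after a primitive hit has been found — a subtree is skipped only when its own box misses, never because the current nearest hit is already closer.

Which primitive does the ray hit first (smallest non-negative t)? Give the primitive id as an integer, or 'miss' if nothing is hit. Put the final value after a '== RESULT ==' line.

Trace the traversal:
N0 x:[8/3,50/3] y:[-15,28] z:[3,20] -> hit [3,50/3], descend [3, 19]
  N3 x:[8/3,47/3] y:[11,28] z:[3,35/2] -> hit [11,47/3], descend [9, 10]
    N9 x:[14/3,47/3] y:[13,28] z:[3,11/2] -> miss, prune
    N10 x:[8/3,15] y:[11,19] z:[21/2,35/2] -> hit [11,15], descend [5, 21]
      N5 x:[37/3,15] y:[11,18] z:[21/2,35/2] -> hit [37/3,15] leaf, test {P7@t=15, P17@t=37/3}
      N21 x:[8/3,37/3] y:[13,19] z:[13,15] -> miss, prune
  N19 x:[4,50/3] y:[-15,5] z:[8,20] -> miss, prune

Visited [0, 3, 9, 10, 5, 21, 19]. Tests: 7 box, 1 leaf. Nearest: P17.

== RESULT ==
17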